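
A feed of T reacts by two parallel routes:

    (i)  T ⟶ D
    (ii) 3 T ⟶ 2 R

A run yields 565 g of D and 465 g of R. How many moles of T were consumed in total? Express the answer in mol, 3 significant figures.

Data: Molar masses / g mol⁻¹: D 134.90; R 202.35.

7.64 mol

n(D) = 565 / 134.90 = 4.188 mol
n(R) = 465 / 202.35 = 2.298 mol
n(T) via (i) = (1/1)×4.188 = 4.188 mol
n(T) via (ii) = (3/2)×2.298 = 3.447 mol
total n(T) = 4.188 + 3.447 = 7.635 mol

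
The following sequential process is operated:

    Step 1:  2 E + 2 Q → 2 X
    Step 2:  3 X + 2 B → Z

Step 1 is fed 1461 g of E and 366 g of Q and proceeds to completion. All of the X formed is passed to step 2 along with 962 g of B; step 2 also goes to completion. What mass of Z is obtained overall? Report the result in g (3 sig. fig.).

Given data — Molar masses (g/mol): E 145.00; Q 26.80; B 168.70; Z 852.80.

Step 1:
n(E) = 1461 / 145.00 = 10.08 mol
n(Q) = 366.0 / 26.80 = 13.66 mol
n/ν for E = 10.08/2 = 5.040
n/ν for Q = 13.66/2 = 6.830
Smallest n/ν is E → limiting reagent.
n(X) produced = (2/2) × 10.08 = 10.08 mol
Step 2:
n(X) available = 10.08 mol
n(B) = 962.0 / 168.70 = 5.702 mol
n/ν for X = 10.08/3 = 3.360
n/ν for B = 5.702/2 = 2.851
Smallest n/ν is B → limiting reagent.
n(Z) = (1/2) × 5.702 = 2.851 mol
mass = 2.851 × 852.80 = 2431 g

2430 g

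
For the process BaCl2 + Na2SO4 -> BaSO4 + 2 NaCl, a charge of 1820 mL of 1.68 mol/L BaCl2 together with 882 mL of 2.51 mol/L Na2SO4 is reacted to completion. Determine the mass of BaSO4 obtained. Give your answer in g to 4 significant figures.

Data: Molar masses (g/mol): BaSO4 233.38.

516.7 g

n(BaCl2) = 1.68 × 1820/1000 = 3.058 mol
n(Na2SO4) = 2.51 × 882.0/1000 = 2.214 mol
n/ν for BaCl2 = 3.058/1 = 3.058
n/ν for Na2SO4 = 2.214/1 = 2.214
Smallest n/ν is Na2SO4 → limiting reagent.
n(BaSO4) = (1/1) × 2.214 = 2.214 mol
mass = 2.214 × 233.38 = 516.7 g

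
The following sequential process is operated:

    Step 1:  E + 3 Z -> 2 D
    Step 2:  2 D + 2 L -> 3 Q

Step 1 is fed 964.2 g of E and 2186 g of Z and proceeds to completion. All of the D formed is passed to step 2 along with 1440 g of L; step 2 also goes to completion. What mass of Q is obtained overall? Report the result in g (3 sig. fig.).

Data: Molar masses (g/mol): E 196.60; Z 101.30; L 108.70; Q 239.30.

3520 g

Step 1:
n(E) = 964.2 / 196.60 = 4.904 mol
n(Z) = 2186 / 101.30 = 21.58 mol
n/ν for E = 4.904/1 = 4.904
n/ν for Z = 21.58/3 = 7.193
Smallest n/ν is E → limiting reagent.
n(D) produced = (2/1) × 4.904 = 9.808 mol
Step 2:
n(D) available = 9.808 mol
n(L) = 1440 / 108.70 = 13.25 mol
n/ν for D = 9.808/2 = 4.904
n/ν for L = 13.25/2 = 6.625
Smallest n/ν is D → limiting reagent.
n(Q) = (3/2) × 9.808 = 14.71 mol
mass = 14.71 × 239.30 = 3520 g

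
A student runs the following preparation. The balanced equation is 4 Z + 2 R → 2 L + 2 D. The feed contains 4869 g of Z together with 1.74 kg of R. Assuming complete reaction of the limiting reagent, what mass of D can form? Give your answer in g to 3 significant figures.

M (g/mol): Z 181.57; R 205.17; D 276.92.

n(Z) = 4869 / 181.57 = 26.82 mol
n(R) = 1.740×1000 / 205.17 = 8.481 mol
n/ν for Z = 26.82/4 = 6.705
n/ν for R = 8.481/2 = 4.241
Smallest n/ν is R → limiting reagent.
n(D) = (2/2) × 8.481 = 8.481 mol
mass = 8.481 × 276.92 = 2349 g

2350 g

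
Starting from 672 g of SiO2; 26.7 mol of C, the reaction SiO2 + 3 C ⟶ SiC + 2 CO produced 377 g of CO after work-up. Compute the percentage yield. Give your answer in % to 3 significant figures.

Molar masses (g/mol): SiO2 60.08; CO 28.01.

n(SiO2) = 672.0 / 60.08 = 11.19 mol
n(C) = 26.70 mol
n/ν → SiO2: 11.19, C: 8.900; C is limiting.
theoretical n(CO) = (2/3) × 26.70 = 17.80 mol → 498.6 g
% yield = 377 / 498.6 × 100 = 75.61 %

75.6 %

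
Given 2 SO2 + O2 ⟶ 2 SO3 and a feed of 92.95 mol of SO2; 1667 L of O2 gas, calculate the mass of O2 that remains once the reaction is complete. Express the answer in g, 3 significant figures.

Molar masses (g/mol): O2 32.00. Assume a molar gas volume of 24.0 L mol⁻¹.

735 g

n(SO2) = 92.95 mol
n(O2) = 1667 / 24.0 = 69.46 mol
n/ν for SO2 = 92.95/2 = 46.48
n/ν for O2 = 69.46/1 = 69.46
Smallest n/ν is SO2 → limiting reagent.
O2 consumed = (1/2) × 92.95 = 46.48 mol
O2 remaining = 69.46 − 46.48 = 22.98 mol
mass = 22.98 × 32.00 = 735.4 g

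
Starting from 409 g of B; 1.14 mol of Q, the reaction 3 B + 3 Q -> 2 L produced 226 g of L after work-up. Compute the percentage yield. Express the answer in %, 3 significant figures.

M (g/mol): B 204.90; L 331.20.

89.8 %

n(B) = 409.0 / 204.90 = 1.996 mol
n(Q) = 1.140 mol
n/ν for B = 1.996/3 = 0.6653
n/ν for Q = 1.140/3 = 0.3800
Smallest n/ν is Q → limiting reagent.
theoretical n(L) = (2/3) × 1.140 = 0.7600 mol → 251.7 g
% yield = 226 / 251.7 × 100 = 89.79 %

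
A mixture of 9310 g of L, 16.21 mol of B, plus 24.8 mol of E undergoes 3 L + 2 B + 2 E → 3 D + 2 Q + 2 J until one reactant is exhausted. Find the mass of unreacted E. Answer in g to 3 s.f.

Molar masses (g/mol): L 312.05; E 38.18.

328 g

n(L) = 9310 / 312.05 = 29.83 mol
n(B) = 16.21 mol
n(E) = 24.80 mol
n/ν for L = 29.83/3 = 9.943
n/ν for B = 16.21/2 = 8.105
n/ν for E = 24.80/2 = 12.40
Smallest n/ν is B → limiting reagent.
E consumed = (2/2) × 16.21 = 16.21 mol
E remaining = 24.80 − 16.21 = 8.590 mol
mass = 8.590 × 38.18 = 328.0 g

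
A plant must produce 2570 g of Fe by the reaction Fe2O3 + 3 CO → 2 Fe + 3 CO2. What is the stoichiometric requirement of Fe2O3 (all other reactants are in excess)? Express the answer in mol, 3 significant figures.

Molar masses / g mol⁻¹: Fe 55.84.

23.0 mol

n(Fe) = 2570 / 55.84 = 46.02 mol
n(Fe2O3) = (1/2) × 46.02 = 23.01 mol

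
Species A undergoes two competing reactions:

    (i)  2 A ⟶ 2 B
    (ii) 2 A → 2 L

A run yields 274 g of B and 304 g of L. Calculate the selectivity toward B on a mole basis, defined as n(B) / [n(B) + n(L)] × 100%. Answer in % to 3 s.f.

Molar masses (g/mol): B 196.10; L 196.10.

n(B) = 274 / 196.10 = 1.397 mol
n(L) = 304 / 196.10 = 1.550 mol
selectivity = 1.397/(1.397+1.550) × 100 = 47.40 %

47.4 %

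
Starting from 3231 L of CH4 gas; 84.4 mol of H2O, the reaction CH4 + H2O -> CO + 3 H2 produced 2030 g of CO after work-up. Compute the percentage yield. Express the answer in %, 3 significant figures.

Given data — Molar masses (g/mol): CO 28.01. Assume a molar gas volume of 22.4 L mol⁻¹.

85.9 %

n(CH4) = 3231 / 22.4 = 144.2 mol
n(H2O) = 84.40 mol
n/ν for CH4 = 144.2/1 = 144.2
n/ν for H2O = 84.40/1 = 84.40
Smallest n/ν is H2O → limiting reagent.
theoretical n(CO) = (1/1) × 84.40 = 84.40 mol → 2364 g
% yield = 2030 / 2364 × 100 = 85.87 %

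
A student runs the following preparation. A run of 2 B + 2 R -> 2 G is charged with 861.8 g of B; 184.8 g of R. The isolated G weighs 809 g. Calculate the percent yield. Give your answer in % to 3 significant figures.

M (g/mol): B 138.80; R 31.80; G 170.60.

81.6 %

n(B) = 861.8 / 138.80 = 6.209 mol
n(R) = 184.8 / 31.80 = 5.811 mol
n/ν for B = 6.209/2 = 3.105
n/ν for R = 5.811/2 = 2.906
Smallest n/ν is R → limiting reagent.
theoretical n(G) = (2/2) × 5.811 = 5.811 mol → 991.4 g
% yield = 809 / 991.4 × 100 = 81.60 %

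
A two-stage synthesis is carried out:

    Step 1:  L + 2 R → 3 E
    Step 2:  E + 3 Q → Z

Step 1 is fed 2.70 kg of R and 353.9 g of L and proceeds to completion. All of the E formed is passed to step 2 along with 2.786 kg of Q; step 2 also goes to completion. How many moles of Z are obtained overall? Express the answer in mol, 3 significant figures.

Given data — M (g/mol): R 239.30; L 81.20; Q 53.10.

13.1 mol

Step 1:
n(R) = 2.700×1000 / 239.30 = 11.28 mol
n(L) = 353.9 / 81.20 = 4.358 mol
n/ν → R: 5.640, L: 4.358; L is limiting.
n(E) produced = (3/1) × 4.358 = 13.07 mol
Step 2:
n(E) available = 13.07 mol
n(Q) = 2.786×1000 / 53.10 = 52.47 mol
n/ν → E: 13.07, Q: 17.49; E is limiting.
n(Z) = (1/1) × 13.07 = 13.07 mol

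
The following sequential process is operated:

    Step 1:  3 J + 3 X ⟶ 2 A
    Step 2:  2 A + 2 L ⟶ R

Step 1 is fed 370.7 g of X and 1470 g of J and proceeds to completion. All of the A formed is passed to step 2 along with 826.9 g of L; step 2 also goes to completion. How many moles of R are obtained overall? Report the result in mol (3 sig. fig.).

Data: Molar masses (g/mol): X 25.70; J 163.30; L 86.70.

3.00 mol

Step 1:
n(X) = 370.7 / 25.70 = 14.42 mol
n(J) = 1470 / 163.30 = 9.002 mol
n/ν for X = 14.42/3 = 4.807
n/ν for J = 9.002/3 = 3.001
Smallest n/ν is J → limiting reagent.
n(A) produced = (2/3) × 9.002 = 6.001 mol
Step 2:
n(A) available = 6.001 mol
n(L) = 826.9 / 86.70 = 9.537 mol
n/ν for A = 6.001/2 = 3.001
n/ν for L = 9.537/2 = 4.769
Smallest n/ν is A → limiting reagent.
n(R) = (1/2) × 6.001 = 3.001 mol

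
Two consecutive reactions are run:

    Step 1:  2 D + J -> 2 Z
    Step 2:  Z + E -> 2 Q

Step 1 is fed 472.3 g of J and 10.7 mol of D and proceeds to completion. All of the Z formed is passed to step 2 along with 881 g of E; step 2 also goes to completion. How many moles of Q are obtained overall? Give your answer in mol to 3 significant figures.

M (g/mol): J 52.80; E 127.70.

Step 1:
n(J) = 472.3 / 52.80 = 8.945 mol
n(D) = 10.70 mol
n/ν → J: 8.945, D: 5.350; D is limiting.
n(Z) produced = (2/2) × 10.70 = 10.70 mol
Step 2:
n(Z) available = 10.70 mol
n(E) = 881.0 / 127.70 = 6.899 mol
n/ν → Z: 10.70, E: 6.899; E is limiting.
n(Q) = (2/1) × 6.899 = 13.80 mol

13.8 mol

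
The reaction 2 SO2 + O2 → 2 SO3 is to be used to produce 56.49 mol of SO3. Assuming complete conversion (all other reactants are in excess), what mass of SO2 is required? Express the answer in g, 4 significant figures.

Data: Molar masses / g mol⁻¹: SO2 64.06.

3619 g

n(SO3) = 56.49 mol
n(SO2) = (2/2) × 56.49 = 56.49 mol
mass = 56.49 × 64.06 = 3619 g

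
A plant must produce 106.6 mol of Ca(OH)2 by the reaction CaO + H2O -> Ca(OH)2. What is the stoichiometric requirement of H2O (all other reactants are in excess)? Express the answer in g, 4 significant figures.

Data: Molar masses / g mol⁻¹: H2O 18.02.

1921 g

n(Ca(OH)2) = 106.6 mol
n(H2O) = (1/1) × 106.6 = 106.6 mol
mass = 106.6 × 18.02 = 1921 g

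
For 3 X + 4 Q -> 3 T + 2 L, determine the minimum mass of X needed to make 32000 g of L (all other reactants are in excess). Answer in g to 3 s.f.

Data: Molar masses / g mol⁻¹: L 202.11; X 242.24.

57500 g

n(L) = 32000 / 202.11 = 158.3 mol
n(X) = (3/2) × 158.3 = 237.5 mol
mass = 237.5 × 242.24 = 57530 g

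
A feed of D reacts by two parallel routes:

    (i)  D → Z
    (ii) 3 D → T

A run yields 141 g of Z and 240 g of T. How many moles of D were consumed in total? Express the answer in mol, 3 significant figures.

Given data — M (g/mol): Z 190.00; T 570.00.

n(Z) = 141 / 190.00 = 0.7421 mol
n(T) = 240 / 570.00 = 0.4211 mol
n(D) via (i) = (1/1)×0.7421 = 0.7421 mol
n(D) via (ii) = (3/1)×0.4211 = 1.263 mol
total n(D) = 0.7421 + 1.263 = 2.005 mol

2.01 mol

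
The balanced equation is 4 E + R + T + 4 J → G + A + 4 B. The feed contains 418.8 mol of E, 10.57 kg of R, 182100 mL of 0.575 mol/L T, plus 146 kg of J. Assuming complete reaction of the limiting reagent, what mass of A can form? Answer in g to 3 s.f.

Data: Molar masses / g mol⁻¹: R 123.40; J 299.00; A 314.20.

n(E) = 418.8 mol
n(R) = 10.57×1000 / 123.40 = 85.66 mol
n(T) = 0.575 × 182100/1000 = 104.7 mol
n(J) = 146.0×1000 / 299.00 = 488.3 mol
n/ν → E: 104.7, R: 85.66, T: 104.7, J: 122.1; R is limiting.
n(A) = (1/1) × 85.66 = 85.66 mol
mass = 85.66 × 314.20 = 26910 g

26900 g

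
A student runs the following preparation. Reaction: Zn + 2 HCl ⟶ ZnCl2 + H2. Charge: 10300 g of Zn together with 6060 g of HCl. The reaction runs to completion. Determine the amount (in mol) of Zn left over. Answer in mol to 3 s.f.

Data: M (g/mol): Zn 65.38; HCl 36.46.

n(Zn) = 10300 / 65.38 = 157.5 mol
n(HCl) = 6060 / 36.46 = 166.2 mol
n/ν → Zn: 157.5, HCl: 83.10; HCl is limiting.
Zn consumed = (1/2) × 166.2 = 83.10 mol
Zn remaining = 157.5 − 83.10 = 74.40 mol

74.4 mol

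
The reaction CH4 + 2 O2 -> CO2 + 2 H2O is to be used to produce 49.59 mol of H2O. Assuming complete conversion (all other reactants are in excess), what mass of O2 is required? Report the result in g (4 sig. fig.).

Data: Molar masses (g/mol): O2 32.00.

1587 g

n(H2O) = 49.59 mol
n(O2) = (2/2) × 49.59 = 49.59 mol
mass = 49.59 × 32.00 = 1587 g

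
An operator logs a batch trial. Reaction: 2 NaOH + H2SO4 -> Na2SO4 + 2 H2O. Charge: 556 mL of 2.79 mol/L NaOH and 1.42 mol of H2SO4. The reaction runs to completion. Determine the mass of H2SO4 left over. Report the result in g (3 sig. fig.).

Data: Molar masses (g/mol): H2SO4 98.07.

n(NaOH) = 2.79 × 556.0/1000 = 1.551 mol
n(H2SO4) = 1.420 mol
n/ν for NaOH = 1.551/2 = 0.7755
n/ν for H2SO4 = 1.420/1 = 1.420
Smallest n/ν is NaOH → limiting reagent.
H2SO4 consumed = (1/2) × 1.551 = 0.7755 mol
H2SO4 remaining = 1.420 − 0.7755 = 0.6445 mol
mass = 0.6445 × 98.07 = 63.21 g

63.2 g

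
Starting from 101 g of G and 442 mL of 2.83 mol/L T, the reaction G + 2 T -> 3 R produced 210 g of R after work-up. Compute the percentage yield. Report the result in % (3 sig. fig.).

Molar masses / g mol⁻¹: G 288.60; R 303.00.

n(G) = 101.0 / 288.60 = 0.3500 mol
n(T) = 2.83 × 442.0/1000 = 1.251 mol
n/ν → G: 0.3500, T: 0.6255; G is limiting.
theoretical n(R) = (3/1) × 0.3500 = 1.050 mol → 318.2 g
% yield = 210 / 318.2 × 100 = 66.00 %

66.0 %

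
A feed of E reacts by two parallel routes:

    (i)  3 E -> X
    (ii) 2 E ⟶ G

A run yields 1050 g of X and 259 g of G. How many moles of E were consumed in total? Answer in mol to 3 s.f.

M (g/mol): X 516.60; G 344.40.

n(X) = 1050 / 516.60 = 2.033 mol
n(G) = 259 / 344.40 = 0.7520 mol
n(E) via (i) = (3/1)×2.033 = 6.099 mol
n(E) via (ii) = (2/1)×0.7520 = 1.504 mol
total n(E) = 6.099 + 1.504 = 7.603 mol

7.60 mol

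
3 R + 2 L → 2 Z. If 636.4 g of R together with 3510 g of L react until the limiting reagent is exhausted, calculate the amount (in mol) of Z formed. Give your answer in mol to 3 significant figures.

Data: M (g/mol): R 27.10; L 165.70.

15.7 mol

n(R) = 636.4 / 27.10 = 23.48 mol
n(L) = 3510 / 165.70 = 21.18 mol
n/ν for R = 23.48/3 = 7.827
n/ν for L = 21.18/2 = 10.59
Smallest n/ν is R → limiting reagent.
n(Z) = (2/3) × 23.48 = 15.65 mol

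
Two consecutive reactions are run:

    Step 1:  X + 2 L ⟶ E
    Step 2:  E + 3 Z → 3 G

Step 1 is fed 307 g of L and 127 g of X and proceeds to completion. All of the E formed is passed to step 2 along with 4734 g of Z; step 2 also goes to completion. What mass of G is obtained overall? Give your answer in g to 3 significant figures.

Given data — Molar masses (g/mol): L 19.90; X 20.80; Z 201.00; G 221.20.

4050 g

Step 1:
n(L) = 307.0 / 19.90 = 15.43 mol
n(X) = 127.0 / 20.80 = 6.106 mol
n/ν → L: 7.715, X: 6.106; X is limiting.
n(E) produced = (1/1) × 6.106 = 6.106 mol
Step 2:
n(E) available = 6.106 mol
n(Z) = 4734 / 201.00 = 23.55 mol
n/ν → E: 6.106, Z: 7.850; E is limiting.
n(G) = (3/1) × 6.106 = 18.32 mol
mass = 18.32 × 221.20 = 4052 g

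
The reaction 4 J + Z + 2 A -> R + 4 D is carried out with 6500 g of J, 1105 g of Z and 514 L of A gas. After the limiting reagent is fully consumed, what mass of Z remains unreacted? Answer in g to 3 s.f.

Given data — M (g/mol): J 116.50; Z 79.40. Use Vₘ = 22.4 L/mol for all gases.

194 g

n(J) = 6500 / 116.50 = 55.79 mol
n(Z) = 1105 / 79.40 = 13.92 mol
n(A) = 514.0 / 22.4 = 22.95 mol
n/ν for J = 55.79/4 = 13.95
n/ν for Z = 13.92/1 = 13.92
n/ν for A = 22.95/2 = 11.48
Smallest n/ν is A → limiting reagent.
Z consumed = (1/2) × 22.95 = 11.48 mol
Z remaining = 13.92 − 11.48 = 2.440 mol
mass = 2.440 × 79.40 = 193.7 g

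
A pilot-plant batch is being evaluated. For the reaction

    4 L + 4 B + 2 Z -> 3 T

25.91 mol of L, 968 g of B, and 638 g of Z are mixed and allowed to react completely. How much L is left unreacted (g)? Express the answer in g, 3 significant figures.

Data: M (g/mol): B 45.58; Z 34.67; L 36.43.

n(L) = 25.91 mol
n(B) = 968.0 / 45.58 = 21.24 mol
n(Z) = 638.0 / 34.67 = 18.40 mol
n/ν for L = 25.91/4 = 6.478
n/ν for B = 21.24/4 = 5.310
n/ν for Z = 18.40/2 = 9.200
Smallest n/ν is B → limiting reagent.
L consumed = (4/4) × 21.24 = 21.24 mol
L remaining = 25.91 − 21.24 = 4.670 mol
mass = 4.670 × 36.43 = 170.1 g

170 g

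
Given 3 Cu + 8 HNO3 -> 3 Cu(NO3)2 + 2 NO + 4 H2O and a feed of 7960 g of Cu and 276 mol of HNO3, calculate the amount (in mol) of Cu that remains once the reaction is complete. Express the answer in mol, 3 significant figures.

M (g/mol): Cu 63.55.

21.8 mol

n(Cu) = 7960 / 63.55 = 125.3 mol
n(HNO3) = 276.0 mol
n/ν for Cu = 125.3/3 = 41.77
n/ν for HNO3 = 276.0/8 = 34.50
Smallest n/ν is HNO3 → limiting reagent.
Cu consumed = (3/8) × 276.0 = 103.5 mol
Cu remaining = 125.3 − 103.5 = 21.80 mol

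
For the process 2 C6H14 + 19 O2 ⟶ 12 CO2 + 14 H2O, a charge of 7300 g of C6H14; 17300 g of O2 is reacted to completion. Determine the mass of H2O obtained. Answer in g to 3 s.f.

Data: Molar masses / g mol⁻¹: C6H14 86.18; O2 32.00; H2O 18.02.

n(C6H14) = 7300 / 86.18 = 84.71 mol
n(O2) = 17300 / 32.00 = 540.6 mol
n/ν for C6H14 = 84.71/2 = 42.36
n/ν for O2 = 540.6/19 = 28.45
Smallest n/ν is O2 → limiting reagent.
n(H2O) = (14/19) × 540.6 = 398.3 mol
mass = 398.3 × 18.02 = 7177 g

7180 g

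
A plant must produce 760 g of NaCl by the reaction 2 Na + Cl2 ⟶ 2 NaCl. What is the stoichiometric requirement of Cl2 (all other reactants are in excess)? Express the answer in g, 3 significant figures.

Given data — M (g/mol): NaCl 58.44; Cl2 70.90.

461 g

n(NaCl) = 760 / 58.44 = 13.00 mol
n(Cl2) = (1/2) × 13.00 = 6.500 mol
mass = 6.500 × 70.90 = 460.9 g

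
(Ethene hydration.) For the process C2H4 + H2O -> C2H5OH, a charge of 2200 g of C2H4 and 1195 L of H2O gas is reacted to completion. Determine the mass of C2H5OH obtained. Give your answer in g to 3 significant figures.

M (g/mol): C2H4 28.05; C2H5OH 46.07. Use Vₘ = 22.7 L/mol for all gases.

2430 g

n(C2H4) = 2200 / 28.05 = 78.43 mol
n(H2O) = 1195 / 22.7 = 52.64 mol
n/ν → C2H4: 78.43, H2O: 52.64; H2O is limiting.
n(C2H5OH) = (1/1) × 52.64 = 52.64 mol
mass = 52.64 × 46.07 = 2425 g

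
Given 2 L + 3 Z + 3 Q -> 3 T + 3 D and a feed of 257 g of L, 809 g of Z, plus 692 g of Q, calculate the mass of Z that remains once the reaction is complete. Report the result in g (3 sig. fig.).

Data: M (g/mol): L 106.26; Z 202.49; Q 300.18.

n(L) = 257.0 / 106.26 = 2.419 mol
n(Z) = 809.0 / 202.49 = 3.995 mol
n(Q) = 692.0 / 300.18 = 2.305 mol
n/ν for L = 2.419/2 = 1.210
n/ν for Z = 3.995/3 = 1.332
n/ν for Q = 2.305/3 = 0.7683
Smallest n/ν is Q → limiting reagent.
Z consumed = (3/3) × 2.305 = 2.305 mol
Z remaining = 3.995 − 2.305 = 1.690 mol
mass = 1.690 × 202.49 = 342.2 g

342 g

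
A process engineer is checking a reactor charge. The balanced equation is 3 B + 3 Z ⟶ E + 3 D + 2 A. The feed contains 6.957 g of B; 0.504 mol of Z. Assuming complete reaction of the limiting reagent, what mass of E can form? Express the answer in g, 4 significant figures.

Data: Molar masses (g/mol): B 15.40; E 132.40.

19.94 g

n(B) = 6.957 / 15.40 = 0.4518 mol
n(Z) = 0.5040 mol
n/ν for B = 0.4518/3 = 0.1506
n/ν for Z = 0.5040/3 = 0.1680
Smallest n/ν is B → limiting reagent.
n(E) = (1/3) × 0.4518 = 0.1506 mol
mass = 0.1506 × 132.40 = 19.94 g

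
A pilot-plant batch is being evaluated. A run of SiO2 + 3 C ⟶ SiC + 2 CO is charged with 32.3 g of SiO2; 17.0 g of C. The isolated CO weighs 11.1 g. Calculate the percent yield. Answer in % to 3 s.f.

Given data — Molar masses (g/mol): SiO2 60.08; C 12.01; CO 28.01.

42.0 %

n(SiO2) = 32.30 / 60.08 = 0.5376 mol
n(C) = 17.00 / 12.01 = 1.415 mol
n/ν for SiO2 = 0.5376/1 = 0.5376
n/ν for C = 1.415/3 = 0.4717
Smallest n/ν is C → limiting reagent.
theoretical n(CO) = (2/3) × 1.415 = 0.9433 mol → 26.42 g
% yield = 11.1 / 26.42 × 100 = 42.01 %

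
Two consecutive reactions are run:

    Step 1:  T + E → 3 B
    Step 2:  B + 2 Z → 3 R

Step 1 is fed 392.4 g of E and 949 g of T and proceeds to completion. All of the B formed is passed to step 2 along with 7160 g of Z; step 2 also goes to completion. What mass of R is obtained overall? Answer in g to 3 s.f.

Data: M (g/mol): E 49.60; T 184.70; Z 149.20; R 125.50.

5800 g

Step 1:
n(E) = 392.4 / 49.60 = 7.911 mol
n(T) = 949.0 / 184.70 = 5.138 mol
n/ν → E: 7.911, T: 5.138; T is limiting.
n(B) produced = (3/1) × 5.138 = 15.41 mol
Step 2:
n(B) available = 15.41 mol
n(Z) = 7160 / 149.20 = 47.99 mol
n/ν → B: 15.41, Z: 24.00; B is limiting.
n(R) = (3/1) × 15.41 = 46.23 mol
mass = 46.23 × 125.50 = 5802 g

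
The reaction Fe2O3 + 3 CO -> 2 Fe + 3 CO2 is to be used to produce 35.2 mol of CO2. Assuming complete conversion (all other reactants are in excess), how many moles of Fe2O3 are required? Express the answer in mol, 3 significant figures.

11.7 mol

n(CO2) = 35.20 mol
n(Fe2O3) = (1/3) × 35.20 = 11.73 mol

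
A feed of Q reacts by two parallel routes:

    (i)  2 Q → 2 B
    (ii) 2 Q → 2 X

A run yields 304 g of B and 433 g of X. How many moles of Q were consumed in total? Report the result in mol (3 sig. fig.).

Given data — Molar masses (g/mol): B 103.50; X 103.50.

7.12 mol

n(B) = 304 / 103.50 = 2.937 mol
n(X) = 433 / 103.50 = 4.184 mol
n(Q) via (i) = (2/2)×2.937 = 2.937 mol
n(Q) via (ii) = (2/2)×4.184 = 4.184 mol
total n(Q) = 2.937 + 4.184 = 7.121 mol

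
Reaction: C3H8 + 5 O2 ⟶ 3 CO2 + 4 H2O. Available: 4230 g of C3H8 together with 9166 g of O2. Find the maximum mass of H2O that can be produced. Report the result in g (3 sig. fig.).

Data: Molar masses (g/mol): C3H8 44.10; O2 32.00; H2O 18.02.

n(C3H8) = 4230 / 44.10 = 95.92 mol
n(O2) = 9166 / 32.00 = 286.4 mol
n/ν → C3H8: 95.92, O2: 57.28; O2 is limiting.
n(H2O) = (4/5) × 286.4 = 229.1 mol
mass = 229.1 × 18.02 = 4128 g

4130 g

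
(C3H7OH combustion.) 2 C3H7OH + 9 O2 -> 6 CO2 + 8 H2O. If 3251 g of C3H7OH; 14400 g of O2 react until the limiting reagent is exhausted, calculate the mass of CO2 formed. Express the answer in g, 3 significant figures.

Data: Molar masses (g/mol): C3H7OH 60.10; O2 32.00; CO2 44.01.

n(C3H7OH) = 3251 / 60.10 = 54.09 mol
n(O2) = 14400 / 32.00 = 450.0 mol
n/ν for C3H7OH = 54.09/2 = 27.05
n/ν for O2 = 450.0/9 = 50.00
Smallest n/ν is C3H7OH → limiting reagent.
n(CO2) = (6/2) × 54.09 = 162.3 mol
mass = 162.3 × 44.01 = 7143 g

7140 g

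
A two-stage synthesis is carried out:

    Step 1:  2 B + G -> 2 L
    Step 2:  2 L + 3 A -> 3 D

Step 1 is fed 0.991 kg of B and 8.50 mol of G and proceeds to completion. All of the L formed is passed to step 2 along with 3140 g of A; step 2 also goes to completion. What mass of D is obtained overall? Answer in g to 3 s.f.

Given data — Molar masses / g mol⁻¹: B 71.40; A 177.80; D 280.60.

4960 g

Step 1:
n(B) = 0.9910×1000 / 71.40 = 13.88 mol
n(G) = 8.500 mol
n/ν for B = 13.88/2 = 6.940
n/ν for G = 8.500/1 = 8.500
Smallest n/ν is B → limiting reagent.
n(L) produced = (2/2) × 13.88 = 13.88 mol
Step 2:
n(L) available = 13.88 mol
n(A) = 3140 / 177.80 = 17.66 mol
n/ν for L = 13.88/2 = 6.940
n/ν for A = 17.66/3 = 5.887
Smallest n/ν is A → limiting reagent.
n(D) = (3/3) × 17.66 = 17.66 mol
mass = 17.66 × 280.60 = 4955 g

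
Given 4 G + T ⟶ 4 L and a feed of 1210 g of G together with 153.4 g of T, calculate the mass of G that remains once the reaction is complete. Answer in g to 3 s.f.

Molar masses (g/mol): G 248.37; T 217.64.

510 g

n(G) = 1210 / 248.37 = 4.872 mol
n(T) = 153.4 / 217.64 = 0.7048 mol
n/ν for G = 4.872/4 = 1.218
n/ν for T = 0.7048/1 = 0.7048
Smallest n/ν is T → limiting reagent.
G consumed = (4/1) × 0.7048 = 2.819 mol
G remaining = 4.872 − 2.819 = 2.053 mol
mass = 2.053 × 248.37 = 509.9 g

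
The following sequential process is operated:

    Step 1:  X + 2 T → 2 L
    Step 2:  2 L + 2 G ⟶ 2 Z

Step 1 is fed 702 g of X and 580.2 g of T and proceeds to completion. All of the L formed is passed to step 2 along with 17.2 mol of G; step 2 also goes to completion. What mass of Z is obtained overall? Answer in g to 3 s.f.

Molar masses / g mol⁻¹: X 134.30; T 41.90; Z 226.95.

Step 1:
n(X) = 702.0 / 134.30 = 5.227 mol
n(T) = 580.2 / 41.90 = 13.85 mol
n/ν for X = 5.227/1 = 5.227
n/ν for T = 13.85/2 = 6.925
Smallest n/ν is X → limiting reagent.
n(L) produced = (2/1) × 5.227 = 10.45 mol
Step 2:
n(L) available = 10.45 mol
n(G) = 17.20 mol
n/ν for L = 10.45/2 = 5.225
n/ν for G = 17.20/2 = 8.600
Smallest n/ν is L → limiting reagent.
n(Z) = (2/2) × 10.45 = 10.45 mol
mass = 10.45 × 226.95 = 2372 g

2370 g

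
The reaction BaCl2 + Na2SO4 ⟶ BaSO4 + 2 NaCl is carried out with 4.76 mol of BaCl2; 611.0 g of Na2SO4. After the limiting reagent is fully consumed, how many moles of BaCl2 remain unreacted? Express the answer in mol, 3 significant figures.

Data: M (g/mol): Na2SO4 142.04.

0.458 mol

n(BaCl2) = 4.760 mol
n(Na2SO4) = 611.0 / 142.04 = 4.302 mol
n/ν for BaCl2 = 4.760/1 = 4.760
n/ν for Na2SO4 = 4.302/1 = 4.302
Smallest n/ν is Na2SO4 → limiting reagent.
BaCl2 consumed = (1/1) × 4.302 = 4.302 mol
BaCl2 remaining = 4.760 − 4.302 = 0.4580 mol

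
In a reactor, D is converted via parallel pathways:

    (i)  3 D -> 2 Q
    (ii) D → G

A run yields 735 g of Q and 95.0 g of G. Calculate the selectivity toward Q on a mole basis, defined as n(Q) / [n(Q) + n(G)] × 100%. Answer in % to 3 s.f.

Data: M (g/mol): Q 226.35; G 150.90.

83.8 %

n(Q) = 735 / 226.35 = 3.247 mol
n(G) = 95.0 / 150.90 = 0.6296 mol
selectivity = 3.247/(3.247+0.6296) × 100 = 83.76 %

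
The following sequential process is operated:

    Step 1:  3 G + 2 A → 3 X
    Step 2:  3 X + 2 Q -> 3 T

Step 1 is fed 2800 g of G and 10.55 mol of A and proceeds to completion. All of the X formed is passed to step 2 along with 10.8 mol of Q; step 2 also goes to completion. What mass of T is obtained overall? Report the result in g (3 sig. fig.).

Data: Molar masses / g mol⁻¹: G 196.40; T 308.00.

4390 g

Step 1:
n(G) = 2800 / 196.40 = 14.26 mol
n(A) = 10.55 mol
n/ν for G = 14.26/3 = 4.753
n/ν for A = 10.55/2 = 5.275
Smallest n/ν is G → limiting reagent.
n(X) produced = (3/3) × 14.26 = 14.26 mol
Step 2:
n(X) available = 14.26 mol
n(Q) = 10.80 mol
n/ν for X = 14.26/3 = 4.753
n/ν for Q = 10.80/2 = 5.400
Smallest n/ν is X → limiting reagent.
n(T) = (3/3) × 14.26 = 14.26 mol
mass = 14.26 × 308.00 = 4392 g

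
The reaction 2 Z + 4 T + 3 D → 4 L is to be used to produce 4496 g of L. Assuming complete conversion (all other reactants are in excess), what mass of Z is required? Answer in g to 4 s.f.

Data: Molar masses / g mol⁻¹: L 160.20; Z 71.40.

n(L) = 4496 / 160.20 = 28.06 mol
n(Z) = (2/4) × 28.06 = 14.03 mol
mass = 14.03 × 71.40 = 1002 g

1002 g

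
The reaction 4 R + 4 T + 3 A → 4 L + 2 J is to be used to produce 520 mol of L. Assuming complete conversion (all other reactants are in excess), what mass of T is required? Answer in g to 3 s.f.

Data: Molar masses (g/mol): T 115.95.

60300 g

n(L) = 520.0 mol
n(T) = (4/4) × 520.0 = 520.0 mol
mass = 520.0 × 115.95 = 60290 g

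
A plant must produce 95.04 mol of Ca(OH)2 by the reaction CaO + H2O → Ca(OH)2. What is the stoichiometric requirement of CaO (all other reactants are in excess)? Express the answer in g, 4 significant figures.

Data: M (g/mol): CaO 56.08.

5330 g

n(Ca(OH)2) = 95.04 mol
n(CaO) = (1/1) × 95.04 = 95.04 mol
mass = 95.04 × 56.08 = 5330 g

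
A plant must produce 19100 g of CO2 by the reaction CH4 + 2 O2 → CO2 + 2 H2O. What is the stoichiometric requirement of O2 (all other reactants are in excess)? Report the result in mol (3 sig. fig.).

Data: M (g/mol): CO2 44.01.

n(CO2) = 19100 / 44.01 = 434.0 mol
n(O2) = (2/1) × 434.0 = 868.0 mol

868 mol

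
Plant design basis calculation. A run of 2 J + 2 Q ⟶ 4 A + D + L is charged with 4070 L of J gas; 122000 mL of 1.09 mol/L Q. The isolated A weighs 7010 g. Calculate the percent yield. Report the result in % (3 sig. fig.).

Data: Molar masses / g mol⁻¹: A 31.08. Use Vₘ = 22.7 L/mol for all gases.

n(J) = 4070 / 22.7 = 179.3 mol
n(Q) = 1.09 × 122000/1000 = 133.0 mol
n/ν → J: 89.65, Q: 66.50; Q is limiting.
theoretical n(A) = (4/2) × 133.0 = 266.0 mol → 8267 g
% yield = 7010 / 8267 × 100 = 84.79 %

84.8 %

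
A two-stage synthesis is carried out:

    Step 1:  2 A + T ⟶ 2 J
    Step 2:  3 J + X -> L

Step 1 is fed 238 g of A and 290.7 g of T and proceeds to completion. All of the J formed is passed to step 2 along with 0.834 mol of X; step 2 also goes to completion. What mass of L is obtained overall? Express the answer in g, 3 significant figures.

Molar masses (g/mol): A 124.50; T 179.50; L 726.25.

Step 1:
n(A) = 238.0 / 124.50 = 1.912 mol
n(T) = 290.7 / 179.50 = 1.619 mol
n/ν for A = 1.912/2 = 0.9560
n/ν for T = 1.619/1 = 1.619
Smallest n/ν is A → limiting reagent.
n(J) produced = (2/2) × 1.912 = 1.912 mol
Step 2:
n(J) available = 1.912 mol
n(X) = 0.8340 mol
n/ν for J = 1.912/3 = 0.6373
n/ν for X = 0.8340/1 = 0.8340
Smallest n/ν is J → limiting reagent.
n(L) = (1/3) × 1.912 = 0.6373 mol
mass = 0.6373 × 726.25 = 462.8 g

463 g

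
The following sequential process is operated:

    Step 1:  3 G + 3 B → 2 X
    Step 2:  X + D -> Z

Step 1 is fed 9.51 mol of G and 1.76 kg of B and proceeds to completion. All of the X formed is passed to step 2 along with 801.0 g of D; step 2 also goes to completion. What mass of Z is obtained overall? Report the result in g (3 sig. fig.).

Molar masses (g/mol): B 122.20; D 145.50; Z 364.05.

Step 1:
n(G) = 9.510 mol
n(B) = 1.760×1000 / 122.20 = 14.40 mol
n/ν for G = 9.510/3 = 3.170
n/ν for B = 14.40/3 = 4.800
Smallest n/ν is G → limiting reagent.
n(X) produced = (2/3) × 9.510 = 6.340 mol
Step 2:
n(X) available = 6.340 mol
n(D) = 801.0 / 145.50 = 5.505 mol
n/ν for X = 6.340/1 = 6.340
n/ν for D = 5.505/1 = 5.505
Smallest n/ν is D → limiting reagent.
n(Z) = (1/1) × 5.505 = 5.505 mol
mass = 5.505 × 364.05 = 2004 g

2000 g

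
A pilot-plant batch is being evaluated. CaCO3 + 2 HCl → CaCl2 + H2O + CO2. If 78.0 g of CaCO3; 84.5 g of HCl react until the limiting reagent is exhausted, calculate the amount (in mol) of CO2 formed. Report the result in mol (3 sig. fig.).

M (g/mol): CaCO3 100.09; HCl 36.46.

n(CaCO3) = 78.00 / 100.09 = 0.7793 mol
n(HCl) = 84.50 / 36.46 = 2.318 mol
n/ν for CaCO3 = 0.7793/1 = 0.7793
n/ν for HCl = 2.318/2 = 1.159
Smallest n/ν is CaCO3 → limiting reagent.
n(CO2) = (1/1) × 0.7793 = 0.7793 mol

0.779 mol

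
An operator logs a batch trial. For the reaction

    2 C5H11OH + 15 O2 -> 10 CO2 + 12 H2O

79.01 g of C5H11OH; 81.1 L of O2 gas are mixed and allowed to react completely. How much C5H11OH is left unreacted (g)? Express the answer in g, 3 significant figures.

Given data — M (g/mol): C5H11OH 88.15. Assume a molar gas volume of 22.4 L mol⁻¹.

n(C5H11OH) = 79.01 / 88.15 = 0.8963 mol
n(O2) = 81.10 / 22.4 = 3.621 mol
n/ν → C5H11OH: 0.4482, O2: 0.2414; O2 is limiting.
C5H11OH consumed = (2/15) × 3.621 = 0.4828 mol
C5H11OH remaining = 0.8963 − 0.4828 = 0.4135 mol
mass = 0.4135 × 88.15 = 36.45 g

36.5 g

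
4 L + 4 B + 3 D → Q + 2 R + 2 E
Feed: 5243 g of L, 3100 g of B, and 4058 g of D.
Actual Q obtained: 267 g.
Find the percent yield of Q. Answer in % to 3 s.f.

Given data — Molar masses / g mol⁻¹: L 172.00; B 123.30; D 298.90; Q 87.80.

67.2 %

n(L) = 5243 / 172.00 = 30.48 mol
n(B) = 3100 / 123.30 = 25.14 mol
n(D) = 4058 / 298.90 = 13.58 mol
n/ν → L: 7.620, B: 6.285, D: 4.527; D is limiting.
theoretical n(Q) = (1/3) × 13.58 = 4.527 mol → 397.5 g
% yield = 267 / 397.5 × 100 = 67.17 %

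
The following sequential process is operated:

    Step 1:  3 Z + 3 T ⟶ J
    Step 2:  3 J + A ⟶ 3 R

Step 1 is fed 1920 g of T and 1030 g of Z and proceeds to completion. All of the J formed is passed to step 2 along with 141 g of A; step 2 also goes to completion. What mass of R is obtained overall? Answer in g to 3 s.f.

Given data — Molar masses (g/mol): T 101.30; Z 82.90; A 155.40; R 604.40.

Step 1:
n(T) = 1920 / 101.30 = 18.95 mol
n(Z) = 1030 / 82.90 = 12.42 mol
n/ν for T = 18.95/3 = 6.317
n/ν for Z = 12.42/3 = 4.140
Smallest n/ν is Z → limiting reagent.
n(J) produced = (1/3) × 12.42 = 4.140 mol
Step 2:
n(J) available = 4.140 mol
n(A) = 141.0 / 155.40 = 0.9073 mol
n/ν for J = 4.140/3 = 1.380
n/ν for A = 0.9073/1 = 0.9073
Smallest n/ν is A → limiting reagent.
n(R) = (3/1) × 0.9073 = 2.722 mol
mass = 2.722 × 604.40 = 1645 g

1650 g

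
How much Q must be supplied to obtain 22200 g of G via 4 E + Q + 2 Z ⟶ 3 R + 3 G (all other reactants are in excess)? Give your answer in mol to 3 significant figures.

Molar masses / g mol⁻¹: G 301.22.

24.6 mol

n(G) = 22200 / 301.22 = 73.70 mol
n(Q) = (1/3) × 73.70 = 24.57 mol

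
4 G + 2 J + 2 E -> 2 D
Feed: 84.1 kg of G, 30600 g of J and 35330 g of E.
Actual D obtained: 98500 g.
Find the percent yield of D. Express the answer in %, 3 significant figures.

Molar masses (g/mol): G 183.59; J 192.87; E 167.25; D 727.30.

n(G) = 84.10×1000 / 183.59 = 458.1 mol
n(J) = 30600 / 192.87 = 158.7 mol
n(E) = 35330 / 167.25 = 211.2 mol
n/ν → G: 114.5, J: 79.35, E: 105.6; J is limiting.
theoretical n(D) = (2/2) × 158.7 = 158.7 mol → 115400 g
% yield = 98500 / 115400 × 100 = 85.36 %

85.4 %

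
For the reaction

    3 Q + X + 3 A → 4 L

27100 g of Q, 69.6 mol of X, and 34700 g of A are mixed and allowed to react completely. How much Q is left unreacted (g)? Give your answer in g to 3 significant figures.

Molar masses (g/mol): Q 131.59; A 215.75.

n(Q) = 27100 / 131.59 = 205.9 mol
n(X) = 69.60 mol
n(A) = 34700 / 215.75 = 160.8 mol
n/ν → Q: 68.63, X: 69.60, A: 53.60; A is limiting.
Q consumed = (3/3) × 160.8 = 160.8 mol
Q remaining = 205.9 − 160.8 = 45.10 mol
mass = 45.10 × 131.59 = 5935 g

5940 g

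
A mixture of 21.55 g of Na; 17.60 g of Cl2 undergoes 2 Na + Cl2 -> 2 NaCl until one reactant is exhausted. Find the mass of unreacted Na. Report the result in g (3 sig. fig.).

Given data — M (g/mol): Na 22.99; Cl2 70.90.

n(Na) = 21.55 / 22.99 = 0.9374 mol
n(Cl2) = 17.60 / 70.90 = 0.2482 mol
n/ν → Na: 0.4687, Cl2: 0.2482; Cl2 is limiting.
Na consumed = (2/1) × 0.2482 = 0.4964 mol
Na remaining = 0.9374 − 0.4964 = 0.4410 mol
mass = 0.4410 × 22.99 = 10.14 g

10.1 g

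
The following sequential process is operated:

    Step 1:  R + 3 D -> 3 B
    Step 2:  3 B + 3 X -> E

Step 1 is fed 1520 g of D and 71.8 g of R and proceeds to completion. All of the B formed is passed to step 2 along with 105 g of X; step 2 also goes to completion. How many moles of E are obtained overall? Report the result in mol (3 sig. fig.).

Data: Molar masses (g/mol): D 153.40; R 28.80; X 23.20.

1.51 mol

Step 1:
n(D) = 1520 / 153.40 = 9.909 mol
n(R) = 71.80 / 28.80 = 2.493 mol
n/ν for D = 9.909/3 = 3.303
n/ν for R = 2.493/1 = 2.493
Smallest n/ν is R → limiting reagent.
n(B) produced = (3/1) × 2.493 = 7.479 mol
Step 2:
n(B) available = 7.479 mol
n(X) = 105.0 / 23.20 = 4.526 mol
n/ν for B = 7.479/3 = 2.493
n/ν for X = 4.526/3 = 1.509
Smallest n/ν is X → limiting reagent.
n(E) = (1/3) × 4.526 = 1.509 mol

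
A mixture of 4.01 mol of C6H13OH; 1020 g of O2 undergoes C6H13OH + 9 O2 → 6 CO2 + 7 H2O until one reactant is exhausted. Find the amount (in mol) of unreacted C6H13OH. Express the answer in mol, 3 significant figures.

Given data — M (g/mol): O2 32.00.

0.468 mol

n(C6H13OH) = 4.010 mol
n(O2) = 1020 / 32.00 = 31.88 mol
n/ν for C6H13OH = 4.010/1 = 4.010
n/ν for O2 = 31.88/9 = 3.542
Smallest n/ν is O2 → limiting reagent.
C6H13OH consumed = (1/9) × 31.88 = 3.542 mol
C6H13OH remaining = 4.010 − 3.542 = 0.4680 mol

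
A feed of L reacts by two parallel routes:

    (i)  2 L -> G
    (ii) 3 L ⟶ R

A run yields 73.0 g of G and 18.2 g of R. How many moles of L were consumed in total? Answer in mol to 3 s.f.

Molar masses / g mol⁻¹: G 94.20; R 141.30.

1.94 mol

n(G) = 73.0 / 94.20 = 0.7749 mol
n(R) = 18.2 / 141.30 = 0.1288 mol
n(L) via (i) = (2/1)×0.7749 = 1.550 mol
n(L) via (ii) = (3/1)×0.1288 = 0.3864 mol
total n(L) = 1.550 + 0.3864 = 1.936 mol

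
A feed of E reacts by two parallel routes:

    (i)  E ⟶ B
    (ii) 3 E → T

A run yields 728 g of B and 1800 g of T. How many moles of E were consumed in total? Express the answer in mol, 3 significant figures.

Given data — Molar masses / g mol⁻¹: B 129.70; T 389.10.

19.5 mol

n(B) = 728 / 129.70 = 5.613 mol
n(T) = 1800 / 389.10 = 4.626 mol
n(E) via (i) = (1/1)×5.613 = 5.613 mol
n(E) via (ii) = (3/1)×4.626 = 13.88 mol
total n(E) = 5.613 + 13.88 = 19.49 mol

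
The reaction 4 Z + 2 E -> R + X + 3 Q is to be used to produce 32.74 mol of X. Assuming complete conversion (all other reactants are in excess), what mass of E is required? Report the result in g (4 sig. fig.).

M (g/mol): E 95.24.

6236 g

n(X) = 32.74 mol
n(E) = (2/1) × 32.74 = 65.48 mol
mass = 65.48 × 95.24 = 6236 g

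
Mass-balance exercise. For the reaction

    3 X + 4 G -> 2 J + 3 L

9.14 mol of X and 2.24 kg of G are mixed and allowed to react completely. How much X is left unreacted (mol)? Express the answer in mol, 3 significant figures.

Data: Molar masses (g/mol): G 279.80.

n(X) = 9.140 mol
n(G) = 2.240×1000 / 279.80 = 8.006 mol
n/ν for X = 9.140/3 = 3.047
n/ν for G = 8.006/4 = 2.002
Smallest n/ν is G → limiting reagent.
X consumed = (3/4) × 8.006 = 6.005 mol
X remaining = 9.140 − 6.005 = 3.135 mol

3.14 mol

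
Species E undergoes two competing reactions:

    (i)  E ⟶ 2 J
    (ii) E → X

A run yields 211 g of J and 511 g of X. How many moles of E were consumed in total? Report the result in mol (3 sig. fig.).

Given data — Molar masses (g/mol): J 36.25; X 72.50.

9.96 mol

n(J) = 211 / 36.25 = 5.821 mol
n(X) = 511 / 72.50 = 7.048 mol
n(E) via (i) = (1/2)×5.821 = 2.911 mol
n(E) via (ii) = (1/1)×7.048 = 7.048 mol
total n(E) = 2.911 + 7.048 = 9.959 mol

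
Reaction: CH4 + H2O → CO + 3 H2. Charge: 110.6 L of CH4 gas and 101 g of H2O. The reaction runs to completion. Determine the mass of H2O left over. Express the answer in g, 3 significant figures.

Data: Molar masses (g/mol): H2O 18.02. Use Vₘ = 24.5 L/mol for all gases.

19.7 g

n(CH4) = 110.6 / 24.5 = 4.514 mol
n(H2O) = 101.0 / 18.02 = 5.605 mol
n/ν → CH4: 4.514, H2O: 5.605; CH4 is limiting.
H2O consumed = (1/1) × 4.514 = 4.514 mol
H2O remaining = 5.605 − 4.514 = 1.091 mol
mass = 1.091 × 18.02 = 19.66 g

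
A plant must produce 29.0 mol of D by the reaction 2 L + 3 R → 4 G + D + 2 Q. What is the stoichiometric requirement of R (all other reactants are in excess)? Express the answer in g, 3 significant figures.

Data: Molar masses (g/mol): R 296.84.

25800 g

n(D) = 29.00 mol
n(R) = (3/1) × 29.00 = 87.00 mol
mass = 87.00 × 296.84 = 25830 g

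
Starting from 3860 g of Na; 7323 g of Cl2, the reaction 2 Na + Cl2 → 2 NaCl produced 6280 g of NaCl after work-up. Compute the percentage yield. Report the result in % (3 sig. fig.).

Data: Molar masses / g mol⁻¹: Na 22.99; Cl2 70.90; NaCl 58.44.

n(Na) = 3860 / 22.99 = 167.9 mol
n(Cl2) = 7323 / 70.90 = 103.3 mol
n/ν → Na: 83.95, Cl2: 103.3; Na is limiting.
theoretical n(NaCl) = (2/2) × 167.9 = 167.9 mol → 9812 g
% yield = 6280 / 9812 × 100 = 64.00 %

64.0 %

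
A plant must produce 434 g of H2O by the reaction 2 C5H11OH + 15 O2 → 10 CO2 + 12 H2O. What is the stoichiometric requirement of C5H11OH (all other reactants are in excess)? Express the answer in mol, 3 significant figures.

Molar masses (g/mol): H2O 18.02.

n(H2O) = 434 / 18.02 = 24.08 mol
n(C5H11OH) = (2/12) × 24.08 = 4.013 mol

4.01 mol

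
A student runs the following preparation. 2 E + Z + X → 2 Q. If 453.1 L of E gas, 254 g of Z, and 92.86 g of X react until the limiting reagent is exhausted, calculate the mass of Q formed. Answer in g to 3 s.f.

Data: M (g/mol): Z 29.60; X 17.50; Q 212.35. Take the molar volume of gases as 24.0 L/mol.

n(E) = 453.1 / 24.0 = 18.88 mol
n(Z) = 254.0 / 29.60 = 8.581 mol
n(X) = 92.86 / 17.50 = 5.306 mol
n/ν for E = 18.88/2 = 9.440
n/ν for Z = 8.581/1 = 8.581
n/ν for X = 5.306/1 = 5.306
Smallest n/ν is X → limiting reagent.
n(Q) = (2/1) × 5.306 = 10.61 mol
mass = 10.61 × 212.35 = 2253 g

2250 g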